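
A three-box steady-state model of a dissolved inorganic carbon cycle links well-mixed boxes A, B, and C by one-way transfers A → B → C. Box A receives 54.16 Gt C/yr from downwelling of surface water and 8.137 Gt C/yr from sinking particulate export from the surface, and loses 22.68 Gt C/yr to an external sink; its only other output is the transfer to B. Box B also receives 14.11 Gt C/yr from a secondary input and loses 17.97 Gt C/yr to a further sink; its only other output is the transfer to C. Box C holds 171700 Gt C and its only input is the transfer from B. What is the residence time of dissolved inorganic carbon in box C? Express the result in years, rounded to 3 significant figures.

4800 yr

Box A: F(A→B) = (54.16 + 8.137) − 22.68 = 39.617 Gt C/yr.
Box B: F(B→C) = (39.617 + 14.11) − 17.97 = 35.757 Gt C/yr.
Box C throughput = its input = 35.757 Gt C/yr; τ = 171700 / 35.757 = 4802 yr.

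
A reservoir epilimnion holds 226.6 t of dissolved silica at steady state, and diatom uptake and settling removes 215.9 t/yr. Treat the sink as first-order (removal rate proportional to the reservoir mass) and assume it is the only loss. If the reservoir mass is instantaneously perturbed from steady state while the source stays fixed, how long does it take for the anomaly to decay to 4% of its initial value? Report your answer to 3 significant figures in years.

For a linear reservoir the anomaly decays as exp(−t/τ) with τ = M/F = 226.6/215.9 = 1.050 yr.
exp(−t/τ) = 0.04 ⇒ t = −τ ln(0.04) = 1.050 × 3.219 = 3.378 yr.

3.38 yr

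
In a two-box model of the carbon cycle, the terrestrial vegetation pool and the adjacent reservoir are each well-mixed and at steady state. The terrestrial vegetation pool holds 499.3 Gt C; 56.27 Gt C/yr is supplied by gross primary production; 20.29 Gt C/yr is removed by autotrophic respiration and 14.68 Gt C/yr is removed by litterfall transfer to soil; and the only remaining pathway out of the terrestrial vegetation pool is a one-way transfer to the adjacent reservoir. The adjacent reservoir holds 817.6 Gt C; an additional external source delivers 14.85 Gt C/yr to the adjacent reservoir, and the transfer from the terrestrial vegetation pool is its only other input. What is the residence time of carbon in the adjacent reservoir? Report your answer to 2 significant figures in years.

Balance the terrestrial vegetation pool: ΣF_in = 56.270 Gt C/yr.
Transfer to the adjacent reservoir = ΣF_in − (20.29 + 14.68) = 21.300 Gt C/yr.
Total input to the adjacent reservoir = 21.300 + 14.85 = 36.150 Gt C/yr; at steady state this equals its total output.
τ = M / F = 817.6 / 36.150 = 22.62 yr.

23 yr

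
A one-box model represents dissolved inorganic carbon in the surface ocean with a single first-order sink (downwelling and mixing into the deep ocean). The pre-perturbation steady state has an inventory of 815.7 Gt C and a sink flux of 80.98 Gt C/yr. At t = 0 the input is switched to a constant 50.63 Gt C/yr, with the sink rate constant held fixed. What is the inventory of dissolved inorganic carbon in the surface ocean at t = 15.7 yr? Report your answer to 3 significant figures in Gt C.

574 Gt C

Residence time τ = M₀/F₀ = 10.07 yr. The eventual steady state is M_∞ = M₀·(F₁/F₀) = 815.7 × 50.63/80.98 = 509.99 Gt C.
The anomaly ΔM(t) = M(t) − M_∞ decays as ΔM₀·e^(−t/τ) with ΔM₀ = 815.7 − 509.99 = 305.7 Gt C.
At t = 15.7 yr, e^(−t/τ) = e^(−1.559) = 0.2104, so ΔM = 64.33 Gt C and M = 509.99 + 64.33 = 574.32 Gt C.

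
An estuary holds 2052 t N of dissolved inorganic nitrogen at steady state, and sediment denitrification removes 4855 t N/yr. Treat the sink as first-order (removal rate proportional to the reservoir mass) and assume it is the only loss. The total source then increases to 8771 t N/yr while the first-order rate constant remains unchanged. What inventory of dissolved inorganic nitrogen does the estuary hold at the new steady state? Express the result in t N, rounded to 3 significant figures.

3710 t N

Rate constant k = F/M = 4855 / 2052 = 2.366 yr⁻¹.
At the new steady state, source = k·M_new ⇒ M_new = 8771 / 2.366 = 3707 t N.
(Equivalently M_new = M × F_new/F_old = 2052 × 8771/4855.)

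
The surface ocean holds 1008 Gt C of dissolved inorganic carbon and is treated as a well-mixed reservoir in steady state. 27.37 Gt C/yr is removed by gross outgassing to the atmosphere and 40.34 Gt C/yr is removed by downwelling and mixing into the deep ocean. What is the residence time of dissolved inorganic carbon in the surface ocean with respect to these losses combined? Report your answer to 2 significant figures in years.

15 yr

Total removal = 27.37 + 40.34 = 67.710 Gt C/yr.
τ = M / ΣF_out = 1008 / 67.710 = 14.89 yr.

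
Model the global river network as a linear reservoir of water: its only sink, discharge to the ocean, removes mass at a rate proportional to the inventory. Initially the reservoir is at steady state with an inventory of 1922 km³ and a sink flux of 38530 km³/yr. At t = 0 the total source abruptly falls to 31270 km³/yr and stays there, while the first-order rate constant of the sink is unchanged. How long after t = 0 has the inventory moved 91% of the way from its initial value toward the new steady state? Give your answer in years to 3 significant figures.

0.120 yr

τ = M₀/F₀ = 1922/38530 = 0.04988 yr.
The remaining gap fraction is e^(−t/τ); 91% covered ⇒ e^(−t/τ) = 0.0900.
t = −τ ln(0.0900) = 0.04988 × 2.408 = 0.1201 yr.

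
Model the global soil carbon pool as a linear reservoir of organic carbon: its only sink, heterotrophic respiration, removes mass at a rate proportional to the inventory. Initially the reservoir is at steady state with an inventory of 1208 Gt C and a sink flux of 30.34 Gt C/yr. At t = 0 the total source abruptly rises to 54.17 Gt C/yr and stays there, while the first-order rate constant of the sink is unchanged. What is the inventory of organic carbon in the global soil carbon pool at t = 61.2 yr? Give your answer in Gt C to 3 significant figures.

τ = M₀/F₀ = 1208/30.34 = 39.82 yr; rate constant k = 1/τ.
New steady state M_∞ = F₁/k = F₁·τ = 54.17 × 39.82 = 2156.8 Gt C.
M(t) = M_∞ + (M₀ − M_∞)·e^(−t/τ); t/τ = 61.2/39.82 = 1.537, so e^(−t/τ) = 0.2150.
M(t) = 2156.8 − 948.8 × 0.2150 = 1952.8 Gt C.

1950 Gt C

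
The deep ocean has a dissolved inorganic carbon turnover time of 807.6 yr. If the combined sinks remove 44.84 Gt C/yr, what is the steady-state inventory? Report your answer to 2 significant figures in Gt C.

36000 Gt C

τ = M/F ⇒ M = τ × F = 807.6 × 44.84 = 36210 Gt C.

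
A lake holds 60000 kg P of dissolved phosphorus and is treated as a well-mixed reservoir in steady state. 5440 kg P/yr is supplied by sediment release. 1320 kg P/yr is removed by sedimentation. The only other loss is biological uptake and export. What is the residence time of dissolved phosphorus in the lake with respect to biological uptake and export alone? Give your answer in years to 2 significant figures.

15 yr

At steady state ΣF_in = ΣF_out.
ΣF_in = 5440.0 kg P/yr.
Biological uptake and export flux = ΣF_in − (1320) = 5440.0 − 1320 = 4120 kg P/yr.
τ = M / F = 60000 / 4120 = 14.56 yr.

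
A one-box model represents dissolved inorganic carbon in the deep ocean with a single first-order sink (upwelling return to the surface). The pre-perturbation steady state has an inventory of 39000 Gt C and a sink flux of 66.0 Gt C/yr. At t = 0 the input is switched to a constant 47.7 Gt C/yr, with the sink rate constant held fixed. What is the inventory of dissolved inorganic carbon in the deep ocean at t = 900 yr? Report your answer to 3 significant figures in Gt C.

The sink rate constant is k = F₀/M₀ = 66.0/39000 = 0.001692 yr⁻¹.
Solving dM/dt = F₁ − kM with M(0) = M₀ gives M(t) = F₁/k + (M₀ − F₁/k)·e^(−kt).
F₁/k = 47.7/0.001692 = 28186 Gt C; kt = 0.001692 × 900 = 1.523, e^(−kt) = 0.2180.
M(900) = 28186 + (39000 − 28186) × 0.2180 = 28186 + 2358 = 30544 Gt C.

30500 Gt C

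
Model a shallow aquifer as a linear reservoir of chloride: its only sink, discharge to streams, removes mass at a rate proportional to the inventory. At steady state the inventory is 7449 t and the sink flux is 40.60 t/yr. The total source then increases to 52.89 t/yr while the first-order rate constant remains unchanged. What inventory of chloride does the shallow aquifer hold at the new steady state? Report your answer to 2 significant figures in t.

Rate constant k = F/M = 40.60 / 7449 = 0.005450 yr⁻¹.
At the new steady state, source = k·M_new ⇒ M_new = 52.89 / 0.005450 = 9704 t.
(Equivalently M_new = M × F_new/F_old = 7449 × 52.89/40.60.)

9700 t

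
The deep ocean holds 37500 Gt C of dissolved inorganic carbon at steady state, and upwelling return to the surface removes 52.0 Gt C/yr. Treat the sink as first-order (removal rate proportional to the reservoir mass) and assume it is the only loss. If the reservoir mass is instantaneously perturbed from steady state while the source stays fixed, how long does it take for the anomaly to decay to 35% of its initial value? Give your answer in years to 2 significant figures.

For a linear reservoir the anomaly decays as exp(−t/τ) with τ = M/F = 37500/52.0 = 721.2 yr.
exp(−t/τ) = 0.35 ⇒ t = −τ ln(0.35) = 721.2 × 1.050 = 757.1 yr.

760 yr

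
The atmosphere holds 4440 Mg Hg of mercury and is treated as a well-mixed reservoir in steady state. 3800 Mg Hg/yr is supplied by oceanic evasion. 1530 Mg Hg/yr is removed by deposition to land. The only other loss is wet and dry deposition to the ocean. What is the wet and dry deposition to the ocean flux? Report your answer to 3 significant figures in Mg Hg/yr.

At steady state ΣF_in = ΣF_out.
ΣF_in = 3800.0 Mg Hg/yr.
Wet and dry deposition to the ocean flux = ΣF_in − (1530) = 3800.0 − 1530 = 2270 Mg Hg/yr.

2270 Mg Hg/yr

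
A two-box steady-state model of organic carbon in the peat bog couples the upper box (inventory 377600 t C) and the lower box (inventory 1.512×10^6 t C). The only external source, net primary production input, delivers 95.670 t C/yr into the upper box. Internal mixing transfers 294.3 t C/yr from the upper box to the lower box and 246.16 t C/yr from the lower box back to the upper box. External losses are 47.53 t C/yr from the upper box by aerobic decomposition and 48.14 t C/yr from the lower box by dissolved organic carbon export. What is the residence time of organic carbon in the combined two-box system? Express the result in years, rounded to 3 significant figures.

19800 yr

For the system as a whole, the A↔B exchange is internal and contributes nothing to the throughput; only the external sinks remove mass.
M_total = 377600 + 1.512×10^6 = 1.8896×10^6 t C.
ΣF_external_out = 47.53 + 48.14 = 95.670 t C/yr.
τ = M_total / ΣF_ext = 1.8896×10^6 / 95.670 = 19750 yr.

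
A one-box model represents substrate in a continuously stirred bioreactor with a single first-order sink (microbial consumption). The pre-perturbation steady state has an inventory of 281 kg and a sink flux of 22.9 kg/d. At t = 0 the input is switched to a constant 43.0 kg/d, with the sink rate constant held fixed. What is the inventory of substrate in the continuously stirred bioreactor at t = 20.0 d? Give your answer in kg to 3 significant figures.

479 kg

Residence time τ = M₀/F₀ = 12.27 d. The eventual steady state is M_∞ = M₀·(F₁/F₀) = 281 × 43.0/22.9 = 527.64 kg.
The anomaly ΔM(t) = M(t) − M_∞ decays as ΔM₀·e^(−t/τ) with ΔM₀ = 281 − 527.64 = −246.6 kg.
At t = 20.0 d, e^(−t/τ) = e^(−1.630) = 0.1960, so ΔM = −48.33 kg and M = 527.64 − 48.33 = 479.31 kg.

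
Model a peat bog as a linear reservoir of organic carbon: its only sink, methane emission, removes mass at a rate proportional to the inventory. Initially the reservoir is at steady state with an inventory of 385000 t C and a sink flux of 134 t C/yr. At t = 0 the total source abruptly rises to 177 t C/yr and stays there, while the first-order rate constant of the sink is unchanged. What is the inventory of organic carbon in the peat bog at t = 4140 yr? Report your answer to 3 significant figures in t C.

479000 t C

The sink rate constant is k = F₀/M₀ = 134/385000 = 0.0003481 yr⁻¹.
Solving dM/dt = F₁ − kM with M(0) = M₀ gives M(t) = F₁/k + (M₀ − F₁/k)·e^(−kt).
F₁/k = 177/0.0003481 = 508540 t C; kt = 0.0003481 × 4140 = 1.441, e^(−kt) = 0.2367.
M(4140) = 508540 + (385000 − 508540) × 0.2367 = 508540 − 29240 = 479300 t C.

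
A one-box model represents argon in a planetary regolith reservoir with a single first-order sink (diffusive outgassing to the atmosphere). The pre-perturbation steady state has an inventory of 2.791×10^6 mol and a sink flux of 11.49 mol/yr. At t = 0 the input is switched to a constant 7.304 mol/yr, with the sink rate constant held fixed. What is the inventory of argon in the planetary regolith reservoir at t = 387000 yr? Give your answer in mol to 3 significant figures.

τ = M₀/F₀ = 2.791×10^6/11.49 = 242900 yr; rate constant k = 1/τ.
New steady state M_∞ = F₁/k = F₁·τ = 7.304 × 242900 = 1.7742×10^6 mol.
M(t) = M_∞ + (M₀ − M_∞)·e^(−t/τ); t/τ = 387000/242900 = 1.593, so e^(−t/τ) = 0.2033.
M(t) = 1.7742×10^6 + 1.017×10^6 × 0.2033 = 1.9809×10^6 mol.

1.98×10^6 mol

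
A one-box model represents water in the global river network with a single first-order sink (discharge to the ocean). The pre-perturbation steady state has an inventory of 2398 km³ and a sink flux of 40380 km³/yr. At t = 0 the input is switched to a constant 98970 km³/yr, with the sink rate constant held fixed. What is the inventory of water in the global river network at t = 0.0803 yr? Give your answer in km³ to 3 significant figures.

4980 km³

Residence time τ = M₀/F₀ = 0.05939 yr. The eventual steady state is M_∞ = M₀·(F₁/F₀) = 2398 × 98970/40380 = 5877.4 km³.
The anomaly ΔM(t) = M(t) − M_∞ decays as ΔM₀·e^(−t/τ) with ΔM₀ = 2398 − 5877.4 = −3479 km³.
At t = 0.0803 yr, e^(−t/τ) = e^(−1.352) = 0.2587, so ΔM = −900.0 km³ and M = 5877.4 − 900.0 = 4977.4 km³.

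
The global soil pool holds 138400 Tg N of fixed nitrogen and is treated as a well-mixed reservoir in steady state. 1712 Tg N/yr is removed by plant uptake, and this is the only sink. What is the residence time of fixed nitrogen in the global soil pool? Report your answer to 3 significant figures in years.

80.8 yr

τ = M / F = 138400 / 1712 = 80.84 yr.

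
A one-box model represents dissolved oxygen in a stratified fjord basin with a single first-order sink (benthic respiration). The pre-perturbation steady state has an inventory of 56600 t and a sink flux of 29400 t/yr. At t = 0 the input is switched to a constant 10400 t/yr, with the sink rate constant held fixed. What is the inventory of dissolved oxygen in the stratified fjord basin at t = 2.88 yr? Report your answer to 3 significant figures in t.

Residence time τ = M₀/F₀ = 1.925 yr. The eventual steady state is M_∞ = M₀·(F₁/F₀) = 56600 × 10400/29400 = 20022 t.
The anomaly ΔM(t) = M(t) − M_∞ decays as ΔM₀·e^(−t/τ) with ΔM₀ = 56600 − 20022 = 36580 t.
At t = 2.88 yr, e^(−t/τ) = e^(−1.496) = 0.2240, so ΔM = 8195 t and M = 20022 + 8195 = 28216 t.

28200 t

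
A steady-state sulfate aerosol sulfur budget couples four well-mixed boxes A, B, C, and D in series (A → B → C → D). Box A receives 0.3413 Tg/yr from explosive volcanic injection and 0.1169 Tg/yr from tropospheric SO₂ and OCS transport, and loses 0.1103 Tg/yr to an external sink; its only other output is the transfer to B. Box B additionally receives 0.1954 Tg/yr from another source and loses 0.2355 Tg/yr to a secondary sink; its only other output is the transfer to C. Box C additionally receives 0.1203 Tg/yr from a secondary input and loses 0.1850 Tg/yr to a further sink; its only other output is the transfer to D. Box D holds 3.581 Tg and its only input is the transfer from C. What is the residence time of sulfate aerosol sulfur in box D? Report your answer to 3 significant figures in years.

Box A: F(A→B) = (0.3413 + 0.1169) − 0.1103 = 0.34790 Tg/yr.
Box B: F(B→C) = (0.34790 + 0.1954) − 0.2355 = 0.30780 Tg/yr.
Box C: F(C→D) = (0.30780 + 0.1203) − 0.1850 = 0.24310 Tg/yr.
Box D throughput = its input = 0.24310 Tg/yr; τ = 3.581 / 0.24310 = 14.73 yr.

14.7 yr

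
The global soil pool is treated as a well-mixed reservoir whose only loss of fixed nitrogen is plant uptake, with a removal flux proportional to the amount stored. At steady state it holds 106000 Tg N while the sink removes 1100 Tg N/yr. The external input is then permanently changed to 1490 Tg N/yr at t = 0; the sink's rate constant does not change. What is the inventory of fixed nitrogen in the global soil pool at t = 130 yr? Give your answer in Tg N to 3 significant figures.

τ = M₀/F₀ = 106000/1100 = 96.36 yr; rate constant k = 1/τ.
New steady state M_∞ = F₁/k = F₁·τ = 1490 × 96.36 = 143580 Tg N.
M(t) = M_∞ + (M₀ − M_∞)·e^(−t/τ); t/τ = 130/96.36 = 1.349, so e^(−t/τ) = 0.2595.
M(t) = 143580 − 37580 × 0.2595 = 133830 Tg N.

134000 Tg N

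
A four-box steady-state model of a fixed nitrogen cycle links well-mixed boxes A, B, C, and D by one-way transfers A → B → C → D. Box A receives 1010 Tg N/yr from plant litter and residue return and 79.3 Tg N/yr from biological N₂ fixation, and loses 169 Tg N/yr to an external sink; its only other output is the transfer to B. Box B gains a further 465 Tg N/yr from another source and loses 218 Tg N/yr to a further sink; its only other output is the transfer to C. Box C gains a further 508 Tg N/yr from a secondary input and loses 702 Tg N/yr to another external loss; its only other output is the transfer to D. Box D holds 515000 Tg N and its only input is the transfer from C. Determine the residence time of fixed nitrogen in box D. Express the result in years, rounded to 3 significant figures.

529 yr

Box A: F(A→B) = (1010 + 79.3) − 169 = 920.30 Tg N/yr.
Box B: F(B→C) = (920.30 + 465) − 218 = 1167.3 Tg N/yr.
Box C: F(C→D) = (1167.3 + 508) − 702 = 973.30 Tg N/yr.
Box D throughput = its input = 973.30 Tg N/yr; τ = 515000 / 973.30 = 529.1 yr.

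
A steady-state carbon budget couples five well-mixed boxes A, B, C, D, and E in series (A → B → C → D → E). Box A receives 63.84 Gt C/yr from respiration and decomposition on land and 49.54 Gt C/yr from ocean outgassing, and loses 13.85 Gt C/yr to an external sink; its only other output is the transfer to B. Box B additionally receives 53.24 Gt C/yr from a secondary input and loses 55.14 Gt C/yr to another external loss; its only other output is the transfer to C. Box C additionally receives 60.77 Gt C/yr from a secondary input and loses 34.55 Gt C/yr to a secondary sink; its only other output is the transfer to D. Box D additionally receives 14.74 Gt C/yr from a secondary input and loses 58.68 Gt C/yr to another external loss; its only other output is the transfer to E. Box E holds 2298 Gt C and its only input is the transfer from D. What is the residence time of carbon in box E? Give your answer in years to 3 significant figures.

Box A: F(A→B) = (63.84 + 49.54) − 13.85 = 99.530 Gt C/yr.
Box B: F(B→C) = (99.530 + 53.24) − 55.14 = 97.630 Gt C/yr.
Box C: F(C→D) = (97.630 + 60.77) − 34.55 = 123.85 Gt C/yr.
Box D: F(D→E) = (123.85 + 14.74) − 58.68 = 79.910 Gt C/yr.
Box E throughput = its input = 79.910 Gt C/yr; τ = 2298 / 79.910 = 28.76 yr.

28.8 yr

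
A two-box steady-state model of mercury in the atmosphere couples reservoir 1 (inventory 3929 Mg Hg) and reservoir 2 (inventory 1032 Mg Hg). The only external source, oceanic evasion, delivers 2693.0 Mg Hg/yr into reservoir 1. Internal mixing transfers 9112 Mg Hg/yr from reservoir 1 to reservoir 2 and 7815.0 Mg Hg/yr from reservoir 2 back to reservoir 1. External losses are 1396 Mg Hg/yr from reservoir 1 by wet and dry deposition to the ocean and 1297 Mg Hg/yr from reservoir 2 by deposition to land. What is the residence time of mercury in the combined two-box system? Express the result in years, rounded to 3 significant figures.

For the system as a whole, the A↔B exchange is internal and contributes nothing to the throughput; only the external sinks remove mass.
M_total = 3929 + 1032 = 4961.0 Mg Hg.
ΣF_external_out = 1396 + 1297 = 2693.0 Mg Hg/yr.
τ = M_total / ΣF_ext = 4961.0 / 2693.0 = 1.842 yr.

1.84 yr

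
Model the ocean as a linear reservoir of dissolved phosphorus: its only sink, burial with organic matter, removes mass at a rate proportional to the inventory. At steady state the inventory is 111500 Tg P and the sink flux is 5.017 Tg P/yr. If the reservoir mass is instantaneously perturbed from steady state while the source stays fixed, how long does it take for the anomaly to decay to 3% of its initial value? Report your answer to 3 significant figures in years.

For a linear reservoir the anomaly decays as exp(−t/τ) with τ = M/F = 111500/5.017 = 22220 yr.
exp(−t/τ) = 0.03 ⇒ t = −τ ln(0.03) = 22220 × 3.507 = 77930 yr.

77900 yr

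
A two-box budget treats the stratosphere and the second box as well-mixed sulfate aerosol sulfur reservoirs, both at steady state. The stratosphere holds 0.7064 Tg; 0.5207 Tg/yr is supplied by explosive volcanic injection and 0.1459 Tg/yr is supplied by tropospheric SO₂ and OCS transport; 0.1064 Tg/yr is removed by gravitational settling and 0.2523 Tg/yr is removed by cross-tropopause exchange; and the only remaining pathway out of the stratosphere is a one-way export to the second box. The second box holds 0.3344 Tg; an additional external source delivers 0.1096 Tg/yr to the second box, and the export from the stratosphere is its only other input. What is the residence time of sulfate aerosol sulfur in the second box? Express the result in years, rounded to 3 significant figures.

Balance the stratosphere: ΣF_in = 0.5207 + 0.1459 = 0.66660 Tg/yr.
Export to the second box = ΣF_in − (0.1064 + 0.2523) = 0.30790 Tg/yr.
Total input to the second box = 0.30790 + 0.1096 = 0.41750 Tg/yr; at steady state this equals its total output.
τ = M / F = 0.3344 / 0.41750 = 0.8010 yr.

0.801 yr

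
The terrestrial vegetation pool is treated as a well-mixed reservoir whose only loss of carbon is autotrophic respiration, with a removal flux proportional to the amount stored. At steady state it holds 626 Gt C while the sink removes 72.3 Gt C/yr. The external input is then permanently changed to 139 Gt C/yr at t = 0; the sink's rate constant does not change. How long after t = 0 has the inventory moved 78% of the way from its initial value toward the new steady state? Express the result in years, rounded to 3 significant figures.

13.1 yr

τ = M₀/F₀ = 626/72.3 = 8.658 yr.
The remaining gap fraction is e^(−t/τ); 78% covered ⇒ e^(−t/τ) = 0.220.
t = −τ ln(0.220) = 8.658 × 1.514 = 13.11 yr.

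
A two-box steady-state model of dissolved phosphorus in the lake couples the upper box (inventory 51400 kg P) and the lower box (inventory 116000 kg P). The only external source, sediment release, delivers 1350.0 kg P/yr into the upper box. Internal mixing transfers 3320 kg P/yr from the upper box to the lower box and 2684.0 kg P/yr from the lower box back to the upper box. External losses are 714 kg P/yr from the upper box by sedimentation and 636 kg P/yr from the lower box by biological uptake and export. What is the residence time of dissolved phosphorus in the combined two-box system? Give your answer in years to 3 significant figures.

124 yr

For the system as a whole, the A↔B exchange is internal and contributes nothing to the throughput; only the external sinks remove mass.
M_total = 51400 + 116000 = 167400 kg P.
ΣF_external_out = 714 + 636 = 1350.0 kg P/yr.
τ = M_total / ΣF_ext = 167400 / 1350.0 = 124.0 yr.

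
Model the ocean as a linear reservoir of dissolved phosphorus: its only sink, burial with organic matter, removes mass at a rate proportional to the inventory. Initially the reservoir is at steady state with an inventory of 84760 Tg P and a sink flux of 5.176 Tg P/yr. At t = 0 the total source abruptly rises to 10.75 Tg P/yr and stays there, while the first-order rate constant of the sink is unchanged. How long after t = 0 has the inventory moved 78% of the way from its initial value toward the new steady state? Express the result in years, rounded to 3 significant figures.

24800 yr

τ = M₀/F₀ = 84760/5.176 = 16380 yr.
The remaining gap fraction is e^(−t/τ); 78% covered ⇒ e^(−t/τ) = 0.220.
t = −τ ln(0.220) = 16380 × 1.514 = 24790 yr.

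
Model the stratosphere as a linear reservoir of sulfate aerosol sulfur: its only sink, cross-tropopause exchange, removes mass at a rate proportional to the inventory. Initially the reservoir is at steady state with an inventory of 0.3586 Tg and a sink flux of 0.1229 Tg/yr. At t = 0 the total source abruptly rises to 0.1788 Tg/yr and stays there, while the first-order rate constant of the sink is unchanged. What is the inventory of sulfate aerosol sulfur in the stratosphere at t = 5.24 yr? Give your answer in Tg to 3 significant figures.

0.495 Tg

The sink rate constant is k = F₀/M₀ = 0.1229/0.3586 = 0.3427 yr⁻¹.
Solving dM/dt = F₁ − kM with M(0) = M₀ gives M(t) = F₁/k + (M₀ − F₁/k)·e^(−kt).
F₁/k = 0.1788/0.3427 = 0.52171 Tg; kt = 0.3427 × 5.24 = 1.796, e^(−kt) = 0.1660.
M(5.24) = 0.52171 + (0.3586 − 0.52171) × 0.1660 = 0.52171 − 0.02707 = 0.49463 Tg.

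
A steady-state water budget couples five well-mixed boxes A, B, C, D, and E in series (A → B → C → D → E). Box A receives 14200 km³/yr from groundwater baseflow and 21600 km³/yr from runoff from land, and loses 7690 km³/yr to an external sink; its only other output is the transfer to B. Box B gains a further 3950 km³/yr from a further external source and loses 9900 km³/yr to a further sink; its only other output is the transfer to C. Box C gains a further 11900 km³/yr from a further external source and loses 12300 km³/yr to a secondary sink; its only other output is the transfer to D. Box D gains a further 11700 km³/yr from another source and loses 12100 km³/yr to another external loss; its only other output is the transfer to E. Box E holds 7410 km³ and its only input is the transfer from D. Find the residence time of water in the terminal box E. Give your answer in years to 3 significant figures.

0.347 yr

Box A: F(A→B) = (14200 + 21600) − 7690 = 28110 km³/yr.
Box B: F(B→C) = (28110 + 3950) − 9900 = 22160 km³/yr.
Box C: F(C→D) = (22160 + 11900) − 12300 = 21760 km³/yr.
Box D: F(D→E) = (21760 + 11700) − 12100 = 21360 km³/yr.
Box E throughput = its input = 21360 km³/yr; τ = 7410 / 21360 = 0.3469 yr.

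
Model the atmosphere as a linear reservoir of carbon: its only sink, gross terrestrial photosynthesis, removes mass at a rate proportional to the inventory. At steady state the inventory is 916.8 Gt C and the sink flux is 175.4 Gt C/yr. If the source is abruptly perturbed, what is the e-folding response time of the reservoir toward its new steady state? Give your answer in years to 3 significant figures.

5.23 yr

For a linear reservoir the response time equals the residence time τ = M/F.
τ = 916.8 / 175.4 = 5.227 yr.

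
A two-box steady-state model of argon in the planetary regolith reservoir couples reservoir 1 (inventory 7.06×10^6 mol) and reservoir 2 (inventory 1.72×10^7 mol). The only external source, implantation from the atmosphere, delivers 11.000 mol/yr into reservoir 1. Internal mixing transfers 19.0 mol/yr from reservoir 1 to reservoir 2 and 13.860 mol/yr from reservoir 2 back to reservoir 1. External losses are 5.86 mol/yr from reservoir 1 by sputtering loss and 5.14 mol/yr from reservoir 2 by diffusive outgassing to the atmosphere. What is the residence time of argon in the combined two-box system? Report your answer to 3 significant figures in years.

2.21×10^6 yr

Residence time in the combined system uses the total inventory and the total *external* removal — internal exchanges between the two boxes cancel.
M_total = 7.06×10^6 + 1.72×10^7 = 2.4260×10^7 mol.
ΣF_external_out = 5.86 + 5.14 = 11.000 mol/yr.
τ = M_total / ΣF_ext = 2.4260×10^7 / 11.000 = 2.205×10^6 yr.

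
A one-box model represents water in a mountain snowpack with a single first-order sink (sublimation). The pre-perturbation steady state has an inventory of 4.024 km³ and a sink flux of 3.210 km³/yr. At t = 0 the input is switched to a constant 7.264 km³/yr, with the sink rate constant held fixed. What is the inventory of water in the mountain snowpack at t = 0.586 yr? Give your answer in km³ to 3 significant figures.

5.92 km³

τ = M₀/F₀ = 4.024/3.210 = 1.254 yr; rate constant k = 1/τ.
New steady state M_∞ = F₁/k = F₁·τ = 7.264 × 1.254 = 9.1060 km³.
M(t) = M_∞ + (M₀ − M_∞)·e^(−t/τ); t/τ = 0.586/1.254 = 0.4675, so e^(−t/τ) = 0.6266.
M(t) = 9.1060 − 5.082 × 0.6266 = 5.9217 km³.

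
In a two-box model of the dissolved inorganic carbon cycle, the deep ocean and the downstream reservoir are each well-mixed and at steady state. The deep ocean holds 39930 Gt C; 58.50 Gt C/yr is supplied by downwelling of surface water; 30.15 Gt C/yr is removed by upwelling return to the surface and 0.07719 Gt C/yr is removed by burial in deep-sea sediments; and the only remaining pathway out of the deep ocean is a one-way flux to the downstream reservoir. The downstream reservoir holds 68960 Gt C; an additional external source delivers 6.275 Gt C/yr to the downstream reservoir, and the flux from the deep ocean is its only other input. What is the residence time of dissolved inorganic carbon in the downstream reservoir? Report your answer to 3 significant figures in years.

Balance the deep ocean: ΣF_in = 58.500 Gt C/yr.
Flux to the downstream reservoir = ΣF_in − (30.15 + 0.07719) = 28.273 Gt C/yr.
Total input to the downstream reservoir = 28.273 + 6.275 = 34.548 Gt C/yr; at steady state this equals its total output.
τ = M / F = 68960 / 34.548 = 1996 yr.

2000 yr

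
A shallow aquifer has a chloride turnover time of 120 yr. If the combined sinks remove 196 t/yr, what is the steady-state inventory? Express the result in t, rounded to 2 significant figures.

τ = M/F ⇒ M = τ × F = 120 × 196 = 23520 t.

24000 t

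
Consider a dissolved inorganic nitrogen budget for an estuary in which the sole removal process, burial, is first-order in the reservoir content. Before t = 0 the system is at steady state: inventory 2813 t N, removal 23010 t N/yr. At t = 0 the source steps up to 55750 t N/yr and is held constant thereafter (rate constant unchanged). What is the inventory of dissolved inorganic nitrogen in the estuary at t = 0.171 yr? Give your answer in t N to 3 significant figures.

5830 t N

τ = M₀/F₀ = 2813/23010 = 0.1223 yr; rate constant k = 1/τ.
New steady state M_∞ = F₁/k = F₁·τ = 55750 × 0.1223 = 6815.5 t N.
M(t) = M_∞ + (M₀ − M_∞)·e^(−t/τ); t/τ = 0.171/0.1223 = 1.399, so e^(−t/τ) = 0.2469.
M(t) = 6815.5 − 4003 × 0.2469 = 5827.3 t N.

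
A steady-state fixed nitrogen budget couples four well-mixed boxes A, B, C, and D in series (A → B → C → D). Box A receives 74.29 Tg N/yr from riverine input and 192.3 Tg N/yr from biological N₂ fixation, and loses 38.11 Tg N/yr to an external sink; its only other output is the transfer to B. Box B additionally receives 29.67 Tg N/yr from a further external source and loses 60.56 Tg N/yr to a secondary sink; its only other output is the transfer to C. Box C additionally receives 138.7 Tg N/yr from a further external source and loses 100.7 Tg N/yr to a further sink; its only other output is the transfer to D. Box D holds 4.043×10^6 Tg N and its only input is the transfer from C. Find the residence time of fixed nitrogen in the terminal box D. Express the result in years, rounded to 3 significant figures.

Box A: F(A→B) = (74.29 + 192.3) − 38.11 = 228.48 Tg N/yr.
Box B: F(B→C) = (228.48 + 29.67) − 60.56 = 197.59 Tg N/yr.
Box C: F(C→D) = (197.59 + 138.7) − 100.7 = 235.59 Tg N/yr.
Box D throughput = its input = 235.59 Tg N/yr; τ = 4.043×10^6 / 235.59 = 17160 yr.

17200 yr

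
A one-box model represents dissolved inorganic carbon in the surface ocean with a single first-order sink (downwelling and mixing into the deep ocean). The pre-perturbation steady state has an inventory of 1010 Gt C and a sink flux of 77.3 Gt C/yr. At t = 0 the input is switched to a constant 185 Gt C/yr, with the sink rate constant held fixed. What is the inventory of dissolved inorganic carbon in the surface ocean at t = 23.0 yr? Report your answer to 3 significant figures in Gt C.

2180 Gt C

Residence time τ = M₀/F₀ = 13.07 yr. The eventual steady state is M_∞ = M₀·(F₁/F₀) = 1010 × 185/77.3 = 2417.2 Gt C.
The anomaly ΔM(t) = M(t) − M_∞ decays as ΔM₀·e^(−t/τ) with ΔM₀ = 1010 − 2417.2 = −1407 Gt C.
At t = 23.0 yr, e^(−t/τ) = e^(−1.760) = 0.1720, so ΔM = −242.0 Gt C and M = 2417.2 − 242.0 = 2175.2 Gt C.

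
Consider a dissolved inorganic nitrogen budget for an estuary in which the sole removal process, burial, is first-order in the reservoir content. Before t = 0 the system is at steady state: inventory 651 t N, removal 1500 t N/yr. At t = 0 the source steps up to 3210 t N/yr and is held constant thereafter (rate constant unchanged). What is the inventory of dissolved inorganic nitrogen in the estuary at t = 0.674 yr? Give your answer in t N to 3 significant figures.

1240 t N

τ = M₀/F₀ = 651/1500 = 0.4340 yr; rate constant k = 1/τ.
New steady state M_∞ = F₁/k = F₁·τ = 3210 × 0.4340 = 1393.1 t N.
M(t) = M_∞ + (M₀ − M_∞)·e^(−t/τ); t/τ = 0.674/0.4340 = 1.553, so e^(−t/τ) = 0.2116.
M(t) = 1393.1 − 742.1 × 0.2116 = 1236.1 t N.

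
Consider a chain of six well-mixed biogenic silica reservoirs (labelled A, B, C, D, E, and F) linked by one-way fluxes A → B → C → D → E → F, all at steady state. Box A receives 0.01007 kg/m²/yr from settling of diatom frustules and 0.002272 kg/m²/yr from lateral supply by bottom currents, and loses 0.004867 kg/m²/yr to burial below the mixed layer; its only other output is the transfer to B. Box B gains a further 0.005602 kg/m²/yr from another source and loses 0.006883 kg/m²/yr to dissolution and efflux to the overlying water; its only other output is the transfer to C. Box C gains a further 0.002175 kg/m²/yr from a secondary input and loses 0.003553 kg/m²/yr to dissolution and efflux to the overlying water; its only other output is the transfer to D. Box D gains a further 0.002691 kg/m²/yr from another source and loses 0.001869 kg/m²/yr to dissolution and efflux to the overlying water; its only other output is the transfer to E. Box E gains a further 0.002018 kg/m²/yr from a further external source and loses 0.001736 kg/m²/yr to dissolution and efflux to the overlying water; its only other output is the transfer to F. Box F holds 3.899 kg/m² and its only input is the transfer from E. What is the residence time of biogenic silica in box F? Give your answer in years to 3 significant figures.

659 yr

Box A: F(A→B) = (0.01007 + 0.002272) − 0.004867 = 0.0074750 kg/m²/yr.
Box B: F(B→C) = (0.0074750 + 0.005602) − 0.006883 = 0.0061940 kg/m²/yr.
Box C: F(C→D) = (0.0061940 + 0.002175) − 0.003553 = 0.0048160 kg/m²/yr.
Box D: F(D→E) = (0.0048160 + 0.002691) − 0.001869 = 0.0056380 kg/m²/yr.
Box E: F(E→F) = (0.0056380 + 0.002018) − 0.001736 = 0.0059200 kg/m²/yr.
Box F throughput = its input = 0.0059200 kg/m²/yr; τ = 3.899 / 0.0059200 = 658.6 yr.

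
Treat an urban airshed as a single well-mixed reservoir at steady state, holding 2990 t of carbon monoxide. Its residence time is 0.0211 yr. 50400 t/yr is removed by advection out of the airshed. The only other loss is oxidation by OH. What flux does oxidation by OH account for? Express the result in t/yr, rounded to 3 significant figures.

91300 t/yr

Total removal F = M/τ = 2990 / 0.0211 = 141700 t/yr.
Oxidation by OH = F − (50400) = 141700 − 50400 = 91310 t/yr.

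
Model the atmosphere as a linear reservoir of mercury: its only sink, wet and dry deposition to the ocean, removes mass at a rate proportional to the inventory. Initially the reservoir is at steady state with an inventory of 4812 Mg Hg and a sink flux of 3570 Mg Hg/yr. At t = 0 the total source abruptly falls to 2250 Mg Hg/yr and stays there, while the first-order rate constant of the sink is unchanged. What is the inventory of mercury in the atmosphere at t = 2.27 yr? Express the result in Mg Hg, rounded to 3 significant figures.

The sink rate constant is k = F₀/M₀ = 3570/4812 = 0.7419 yr⁻¹.
Solving dM/dt = F₁ − kM with M(0) = M₀ gives M(t) = F₁/k + (M₀ − F₁/k)·e^(−kt).
F₁/k = 2250/0.7419 = 3032.8 Mg Hg; kt = 0.7419 × 2.27 = 1.684, e^(−kt) = 0.1856.
M(2.27) = 3032.8 + (4812 − 3032.8) × 0.1856 = 3032.8 + 330.2 = 3363.0 Mg Hg.

3360 Mg Hg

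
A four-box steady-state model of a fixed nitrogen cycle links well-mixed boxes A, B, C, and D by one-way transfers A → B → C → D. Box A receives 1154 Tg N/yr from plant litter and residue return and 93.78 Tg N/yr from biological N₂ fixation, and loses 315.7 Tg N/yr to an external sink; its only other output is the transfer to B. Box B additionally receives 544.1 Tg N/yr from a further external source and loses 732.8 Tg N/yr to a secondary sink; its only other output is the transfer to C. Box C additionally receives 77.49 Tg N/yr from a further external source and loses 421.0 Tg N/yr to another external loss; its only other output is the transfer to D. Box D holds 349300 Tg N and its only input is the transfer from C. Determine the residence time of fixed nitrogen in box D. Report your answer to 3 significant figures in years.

874 yr

Box A: F(A→B) = (1154 + 93.78) − 315.7 = 932.08 Tg N/yr.
Box B: F(B→C) = (932.08 + 544.1) − 732.8 = 743.38 Tg N/yr.
Box C: F(C→D) = (743.38 + 77.49) − 421.0 = 399.87 Tg N/yr.
Box D throughput = its input = 399.87 Tg N/yr; τ = 349300 / 399.87 = 873.5 yr.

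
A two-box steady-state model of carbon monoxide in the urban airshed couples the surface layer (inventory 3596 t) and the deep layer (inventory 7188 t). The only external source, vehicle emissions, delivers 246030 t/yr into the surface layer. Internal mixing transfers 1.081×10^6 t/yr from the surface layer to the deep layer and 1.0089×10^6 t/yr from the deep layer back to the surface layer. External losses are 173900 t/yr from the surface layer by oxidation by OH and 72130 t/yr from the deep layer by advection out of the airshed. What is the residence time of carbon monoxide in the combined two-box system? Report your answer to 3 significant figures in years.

0.0438 yr

For the system as a whole, the A↔B exchange is internal and contributes nothing to the throughput; only the external sinks remove mass.
M_total = 3596 + 7188 = 10784 t.
ΣF_external_out = 173900 + 72130 = 246030 t/yr.
τ = M_total / ΣF_ext = 10784 / 246030 = 0.04383 yr.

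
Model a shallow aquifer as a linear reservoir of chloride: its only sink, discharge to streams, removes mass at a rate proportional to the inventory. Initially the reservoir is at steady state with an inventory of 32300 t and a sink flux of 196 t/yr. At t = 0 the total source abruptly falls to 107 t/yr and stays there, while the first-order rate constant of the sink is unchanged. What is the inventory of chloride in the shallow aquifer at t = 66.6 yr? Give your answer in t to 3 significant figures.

τ = M₀/F₀ = 32300/196 = 164.8 yr; rate constant k = 1/τ.
New steady state M_∞ = F₁/k = F₁·τ = 107 × 164.8 = 17633 t.
M(t) = M_∞ + (M₀ − M_∞)·e^(−t/τ); t/τ = 66.6/164.8 = 0.4041, so e^(−t/τ) = 0.6676.
M(t) = 17633 + 14670 × 0.6676 = 27424 t.

27400 t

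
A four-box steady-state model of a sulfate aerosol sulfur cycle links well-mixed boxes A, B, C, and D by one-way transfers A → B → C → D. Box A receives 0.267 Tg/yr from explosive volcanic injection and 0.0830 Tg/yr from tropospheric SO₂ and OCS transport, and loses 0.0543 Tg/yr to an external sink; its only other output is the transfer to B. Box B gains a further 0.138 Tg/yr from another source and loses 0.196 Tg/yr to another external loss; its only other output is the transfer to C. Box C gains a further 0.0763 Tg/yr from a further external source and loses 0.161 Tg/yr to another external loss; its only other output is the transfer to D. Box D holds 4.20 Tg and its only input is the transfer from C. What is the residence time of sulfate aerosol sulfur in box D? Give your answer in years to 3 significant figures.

Box A: F(A→B) = (0.267 + 0.0830) − 0.0543 = 0.29570 Tg/yr.
Box B: F(B→C) = (0.29570 + 0.138) − 0.196 = 0.23770 Tg/yr.
Box C: F(C→D) = (0.23770 + 0.0763) − 0.161 = 0.15300 Tg/yr.
Box D throughput = its input = 0.15300 Tg/yr; τ = 4.20 / 0.15300 = 27.45 yr.

27.5 yr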